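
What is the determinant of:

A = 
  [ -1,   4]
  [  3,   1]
For a 2×2 matrix, det = ad - bc = (-1)(1) - (4)(3) = -13

det(A) = -13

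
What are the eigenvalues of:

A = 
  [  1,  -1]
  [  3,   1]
tr(A) = 2, det(A) = 4
Characteristic polynomial: λ² - tr(A)λ + det(A) = λ² - 2λ + 4
λ² - 2λ + 4 = 0  ⇒  λ = (2 ± √((-2)² - 4·(4)))/2 = (2 ± √(-12))/2
  = 1 + i√3,  1 - i√3

λ = 1 + i√3, 1 - i√3  (≈ 1 + 1.732i, 1 - 1.732i)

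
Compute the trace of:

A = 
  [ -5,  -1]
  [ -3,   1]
-4

tr(A) = -5 + 1 = -4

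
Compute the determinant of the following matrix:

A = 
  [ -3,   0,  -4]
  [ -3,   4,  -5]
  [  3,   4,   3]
Cofactor expansion along row 1:
det(A) = (-3)·((4)(3) - (-5)(4)) - (0)·((-3)(3) - (-5)(3)) + (-4)·((-3)(4) - (4)(3))
  = (-3)(32) - (0)(6) + (-4)(-24)
  = 0

det(A) = 0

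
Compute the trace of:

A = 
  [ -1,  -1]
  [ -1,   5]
4

tr(A) = -1 + 5 = 4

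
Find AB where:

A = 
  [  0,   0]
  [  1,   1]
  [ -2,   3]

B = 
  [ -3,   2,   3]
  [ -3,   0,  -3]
A is 3×2 and B is 2×3, so AB is 3×3. Each entry is (row of A)·(column of B):
AB[1,1] = (0)(-3) + (0)(-3) = 0
AB[1,2] = (0)(2) + (0)(0) = 0
AB[1,3] = (0)(3) + (0)(-3) = 0
AB[2,1] = (1)(-3) + (1)(-3) = -6
AB[2,2] = (1)(2) + (1)(0) = 2
AB[2,3] = (1)(3) + (1)(-3) = 0
AB[3,1] = (-2)(-3) + (3)(-3) = -3
AB[3,2] = (-2)(2) + (3)(0) = -4
AB[3,3] = (-2)(3) + (3)(-3) = -15

AB = 
  [  0,   0,   0]
  [ -6,   2,   0]
  [ -3,  -4, -15]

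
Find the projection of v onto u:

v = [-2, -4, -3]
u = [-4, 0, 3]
v·u = (-2)(-4) + (-4)(0) + (-3)(3) = -1
u·u = (-4)² + (0)² + (3)² = 25
proj_u(v) = (v·u / u·u) × u = (-1/25) × u

proj_u(v) = [4/25, 0, -3/25]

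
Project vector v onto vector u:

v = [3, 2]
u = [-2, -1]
v·u = (3)(-2) + (2)(-1) = -8
u·u = (-2)² + (-1)² = 5
proj_u(v) = (v·u / u·u) × u = (-8/5) × u

proj_u(v) = [16/5, 8/5]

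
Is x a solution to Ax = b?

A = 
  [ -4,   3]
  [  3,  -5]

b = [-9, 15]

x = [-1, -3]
No

Ax = [-5, 12] ≠ b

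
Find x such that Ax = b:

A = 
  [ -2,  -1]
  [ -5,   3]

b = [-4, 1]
Row reduce the augmented matrix [A|b]:
R2 → R2 - (5/2)·R1
REF = 
  [  -2,   -1,   -4]
  [   0, 11/2,   11]

Back-substitution:
x₂ = 11 / (11/2) = 2
x₁ = (-4 - (-1)(2)) / (-2) = 1

x = [1, 2]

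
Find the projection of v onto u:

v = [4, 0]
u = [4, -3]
proj_u(v) = [64/25, -48/25]

v·u = (4)(4) + (0)(-3) = 16
u·u = (4)² + (-3)² = 25
proj_u(v) = (v·u / u·u) × u = (16/25) × u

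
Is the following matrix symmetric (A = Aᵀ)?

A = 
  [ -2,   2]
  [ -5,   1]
No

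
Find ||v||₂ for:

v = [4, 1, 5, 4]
7.616

||v||₂ = √((4)² + (1)² + (5)² + (4)²) = √58 = 7.616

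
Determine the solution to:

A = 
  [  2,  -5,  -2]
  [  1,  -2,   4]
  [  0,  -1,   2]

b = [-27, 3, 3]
x = [-3, 3, 3]

Row reduce the augmented matrix [A|b]:
R2 → R2 - (1/2)·R1
R3 → R3 + (2)·R2
REF = 
  [   2,   -5,   -2,  -27]
  [   0,  1/2,    5, 33/2]
  [   0,    0,   12,   36]

Back-substitution:
x₃ = 36 / 12 = 3
x₂ = (33/2 - (5)(3)) / (1/2) = 3
x₁ = (-27 - (-5)(3) - (-2)(3)) / 2 = -3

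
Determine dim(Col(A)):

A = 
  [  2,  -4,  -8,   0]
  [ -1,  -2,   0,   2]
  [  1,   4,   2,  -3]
dim(Col(A)) = 2

Row reduce:
R2 → R2 + (1/2)·R1
R3 → R3 - (1/2)·R1
R3 → R3 + (3/2)·R2
REF = 
  [  2,  -4,  -8,   0]
  [  0,  -4,  -4,   2]
  [  0,   0,   0,   0]
Pivot columns: 1, 2 → 2 pivots.
dim(Col(A)) = number of pivot columns = 2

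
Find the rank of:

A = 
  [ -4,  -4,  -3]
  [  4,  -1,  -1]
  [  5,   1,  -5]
Row reduce:
R2 → R2 + (1)·R1
R3 → R3 + (5/4)·R1
R3 → R3 - (4/5)·R2
REF = 
  [     -4,      -4,      -3]
  [      0,      -5,      -4]
  [      0,       0, -111/20]
Pivot columns: 1, 2, 3 → 3 pivots.

rank(A) = 3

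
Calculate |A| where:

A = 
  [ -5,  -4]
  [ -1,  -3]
11

For a 2×2 matrix, det = ad - bc = (-5)(-3) - (-4)(-1) = 11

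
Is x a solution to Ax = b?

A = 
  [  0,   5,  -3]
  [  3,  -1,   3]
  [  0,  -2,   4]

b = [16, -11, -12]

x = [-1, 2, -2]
Yes

Ax = [16, -11, -12] = b ✓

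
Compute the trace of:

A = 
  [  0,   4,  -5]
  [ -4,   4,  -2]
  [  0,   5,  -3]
1

tr(A) = 0 + 4 + -3 = 1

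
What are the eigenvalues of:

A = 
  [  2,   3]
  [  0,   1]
tr(A) = 3, det(A) = 2
Characteristic polynomial: λ² - tr(A)λ + det(A) = λ² - 3λ + 2
λ² - 3λ + 2 = (λ - 1)(λ - 2)

λ = 2, 1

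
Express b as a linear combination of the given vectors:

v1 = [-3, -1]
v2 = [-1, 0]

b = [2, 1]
c1 = -1, c2 = 1

b = -1·v1 + 1·v2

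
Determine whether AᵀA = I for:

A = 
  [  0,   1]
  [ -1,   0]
Yes

AᵀA = 
  [  1,   0]
  [  0,   1]
= I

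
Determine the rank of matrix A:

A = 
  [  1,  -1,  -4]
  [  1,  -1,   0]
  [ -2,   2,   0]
rank(A) = 2

Row reduce:
R2 → R2 - (1)·R1
R3 → R3 + (2)·R1
R3 → R3 + (2)·R2
REF = 
  [  1,  -1,  -4]
  [  0,   0,   4]
  [  0,   0,   0]
Pivot columns: 1, 3 → 2 pivots.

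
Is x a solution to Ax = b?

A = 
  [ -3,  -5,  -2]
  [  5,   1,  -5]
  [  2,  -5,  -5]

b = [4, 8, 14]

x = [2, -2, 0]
Yes

Ax = [4, 8, 14] = b ✓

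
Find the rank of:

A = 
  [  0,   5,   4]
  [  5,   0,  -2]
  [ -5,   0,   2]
rank(A) = 2

Row reduce:
Swap R1 ↔ R2
R3 → R3 + (1)·R1
REF = 
  [  5,   0,  -2]
  [  0,   5,   4]
  [  0,   0,   0]
Pivot columns: 1, 2 → 2 pivots.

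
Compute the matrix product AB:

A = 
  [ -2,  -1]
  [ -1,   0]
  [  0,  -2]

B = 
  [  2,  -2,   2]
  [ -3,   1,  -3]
AB = 
  [ -1,   3,  -1]
  [ -2,   2,  -2]
  [  6,  -2,   6]

A is 3×2 and B is 2×3, so AB is 3×3. Each entry is (row of A)·(column of B):
AB[1,1] = (-2)(2) + (-1)(-3) = -1
AB[1,2] = (-2)(-2) + (-1)(1) = 3
AB[1,3] = (-2)(2) + (-1)(-3) = -1
AB[2,1] = (-1)(2) + (0)(-3) = -2
AB[2,2] = (-1)(-2) + (0)(1) = 2
AB[2,3] = (-1)(2) + (0)(-3) = -2
AB[3,1] = (0)(2) + (-2)(-3) = 6
AB[3,2] = (0)(-2) + (-2)(1) = -2
AB[3,3] = (0)(2) + (-2)(-3) = 6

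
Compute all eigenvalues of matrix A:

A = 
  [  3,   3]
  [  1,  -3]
λ = 2√3, -2√3  (≈ 3.464, -3.464)

tr(A) = 0, det(A) = -12
Characteristic polynomial: λ² - tr(A)λ + det(A) = λ² - 12
λ² - 12 = 0  ⇒  λ = (0 ± √((0)² - 4·(-12)))/2 = (0 ± √(48))/2
  = 2√3,  -2√3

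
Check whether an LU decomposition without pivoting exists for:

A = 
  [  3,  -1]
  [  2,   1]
Yes.
A[1,1] = 3 ≠ 0, so Gaussian elimination proceeds without a row swap: multiplier ℓ₂₁ = (2)/(3) = 2/3, and U[2,2] = 1 - (2/3)(-1) = 5/3.
L = 
  [  1,   0]
  [2/3,   1]
U = 
  [  3,  -1]
  [  0, 5/3]
Check row 2 of LU: [(2/3)(3), (2/3)(-1) + (5/3)] = [2, 1] = row 2 of A ✓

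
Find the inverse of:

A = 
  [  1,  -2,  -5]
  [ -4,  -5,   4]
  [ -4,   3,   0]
det(A) = (1)·((-5)(0) - (4)(3)) - (-2)·((-4)(0) - (4)(-4)) + (-5)·((-4)(3) - (-5)(-4))
  = (1)(-12) - (-2)(16) + (-5)(-32)
  = 180
det(A) = 180 ≠ 0, so A is invertible.

Cofactors Cᵢⱼ = (-1)ⁱ⁺ʲ·Mᵢⱼ:
C = 
  [-12, -16, -32]
  [-15, -20,   5]
  [-33,  16, -13]

adj(A) = Cᵀ:
adj(A) = 
  [-12, -15, -33]
  [-16, -20,  16]
  [-32,   5, -13]

A⁻¹ = (1/180) · adj(A):
A⁻¹ = 
  [  -1/15,   -1/12,  -11/60]
  [  -4/45,    -1/9,    4/45]
  [  -8/45,    1/36, -13/180]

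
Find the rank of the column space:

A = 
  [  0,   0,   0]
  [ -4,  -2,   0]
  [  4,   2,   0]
dim(Col(A)) = 1

Row reduce:
Swap R1 ↔ R2
R3 → R3 + (1)·R1
REF = 
  [ -4,  -2,   0]
  [  0,   0,   0]
  [  0,   0,   0]
Pivot columns: 1 → 1 pivot.
dim(Col(A)) = number of pivot columns = 1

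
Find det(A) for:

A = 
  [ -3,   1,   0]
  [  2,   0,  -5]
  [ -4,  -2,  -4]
58

Cofactor expansion along row 1:
det(A) = (-3)·((0)(-4) - (-5)(-2)) - (1)·((2)(-4) - (-5)(-4)) + (0)·((2)(-2) - (0)(-4))
  = (-3)(-10) - (1)(-28) + (0)(-4)
  = 58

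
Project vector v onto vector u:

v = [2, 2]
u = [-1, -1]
v·u = (2)(-1) + (2)(-1) = -4
u·u = (-1)² + (-1)² = 2
proj_u(v) = (v·u / u·u) × u = (-4/2) × u = (-2) × u

proj_u(v) = [2, 2]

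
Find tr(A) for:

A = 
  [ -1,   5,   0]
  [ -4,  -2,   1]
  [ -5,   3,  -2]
-5

tr(A) = -1 + -2 + -2 = -5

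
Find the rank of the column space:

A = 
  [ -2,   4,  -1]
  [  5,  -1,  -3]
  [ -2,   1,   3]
dim(Col(A)) = 3

Row reduce:
R2 → R2 + (5/2)·R1
R3 → R3 - (1)·R1
R3 → R3 + (1/3)·R2
REF = 
  [   -2,     4,    -1]
  [    0,     9, -11/2]
  [    0,     0,  13/6]
Pivot columns: 1, 2, 3 → 3 pivots.
dim(Col(A)) = number of pivot columns = 3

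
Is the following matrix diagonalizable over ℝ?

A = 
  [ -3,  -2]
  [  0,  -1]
Yes

tr(A) = -4, det(A) = 3
Characteristic polynomial: λ² - tr(A)λ + det(A) = λ² + 4λ + 3
λ² + 4λ + 3 = (λ + 3)(λ + 1)
Eigenvalues: -1, -3
λ=-3: alg. mult. = 1, geom. mult. = 2 - rank(A - (-3)I) = 2 - 1 = 1
λ=-1: alg. mult. = 1, geom. mult. = 2 - rank(A - (-1)I) = 2 - 1 = 1
Sum of geometric multiplicities equals n, so A has n independent eigenvectors.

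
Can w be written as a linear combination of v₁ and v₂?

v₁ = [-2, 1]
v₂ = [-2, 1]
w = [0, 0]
Yes

Form the augmented matrix and row-reduce:
[v₁|v₂|w] = 
  [ -2,  -2,   0]
  [  1,   1,   0]
R2 → R2 + (1/2)·R1
REF = 
  [ -2,  -2,   0]
  [  0,   0,   0]

No row of the form [0 0 | nonzero], so the system is consistent. Back-substitution gives c₁ = 0, c₂ = 0: w = (0)·v₁ + (0)·v₂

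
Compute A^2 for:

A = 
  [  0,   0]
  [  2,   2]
A² = A·A:
A²[1,1] = (0)(0) + (0)(2) = 0
A²[1,2] = (0)(0) + (0)(2) = 0
A²[2,1] = (2)(0) + (2)(2) = 4
A²[2,2] = (2)(0) + (2)(2) = 4
A² = 
  [  0,   0]
  [  4,   4]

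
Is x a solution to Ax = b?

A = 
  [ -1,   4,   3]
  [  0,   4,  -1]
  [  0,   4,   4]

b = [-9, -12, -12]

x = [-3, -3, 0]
Yes

Ax = [-9, -12, -12] = b ✓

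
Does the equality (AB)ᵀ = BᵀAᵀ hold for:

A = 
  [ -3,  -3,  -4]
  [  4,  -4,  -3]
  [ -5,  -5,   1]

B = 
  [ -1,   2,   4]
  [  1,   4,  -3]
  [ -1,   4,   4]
Yes

(AB)ᵀ = 
  [  4,  -5,  -1]
  [-34, -20, -26]
  [-19,  16,  -1]

BᵀAᵀ = 
  [  4,  -5,  -1]
  [-34, -20, -26]
  [-19,  16,  -1]

Both sides are equal — this is the standard identity (AB)ᵀ = BᵀAᵀ, which holds for all A, B.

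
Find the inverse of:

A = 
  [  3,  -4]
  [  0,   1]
det(A) = (3)(1) - (-4)(0) = 3
For a 2×2 matrix, A⁻¹ = (1/det(A)) · [[d, -b], [-c, a]]
    = (1/3) · [[1, 4], [0, 3]]

A⁻¹ = 
  [1/3, 4/3]
  [  0,   1]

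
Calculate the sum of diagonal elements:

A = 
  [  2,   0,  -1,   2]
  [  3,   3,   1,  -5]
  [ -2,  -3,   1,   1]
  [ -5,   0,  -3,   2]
8

tr(A) = 2 + 3 + 1 + 2 = 8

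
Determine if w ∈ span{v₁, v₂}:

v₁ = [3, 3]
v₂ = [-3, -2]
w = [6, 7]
Yes

Form the augmented matrix and row-reduce:
[v₁|v₂|w] = 
  [  3,  -3,   6]
  [  3,  -2,   7]
R2 → R2 - (1)·R1
REF = 
  [  3,  -3,   6]
  [  0,   1,   1]

No row of the form [0 0 | nonzero], so the system is consistent. Back-substitution gives c₁ = 3, c₂ = 1: w = (3)·v₁ + (1)·v₂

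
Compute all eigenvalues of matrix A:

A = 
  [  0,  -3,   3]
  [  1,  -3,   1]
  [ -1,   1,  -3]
λ = -2, -2 + i√2, -2 - i√2  (≈ -2, -2 + 1.414i, -2 - 1.414i)

Characteristic polynomial: det(λI - A) = λ³ + 6λ² + 14λ + 12
Testing integer divisors of the constant term: p(-2) = 0, so (λ + 2) is a factor:
p(λ) = (λ + 2)(λ² + 4λ + 6)
λ² + 4λ + 6 = 0  ⇒  λ = (-4 ± √((4)² - 4·(6)))/2 = (-4 ± √(-8))/2
  = -2 + i√2,  -2 - i√2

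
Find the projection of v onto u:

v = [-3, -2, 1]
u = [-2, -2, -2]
v·u = (-3)(-2) + (-2)(-2) + (1)(-2) = 8
u·u = (-2)² + (-2)² + (-2)² = 12
proj_u(v) = (v·u / u·u) × u = (8/12) × u = (2/3) × u

proj_u(v) = [-4/3, -4/3, -4/3]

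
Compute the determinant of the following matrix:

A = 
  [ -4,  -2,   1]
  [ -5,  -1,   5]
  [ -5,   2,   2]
63

Cofactor expansion along row 1:
det(A) = (-4)·((-1)(2) - (5)(2)) - (-2)·((-5)(2) - (5)(-5)) + (1)·((-5)(2) - (-1)(-5))
  = (-4)(-12) - (-2)(15) + (1)(-15)
  = 63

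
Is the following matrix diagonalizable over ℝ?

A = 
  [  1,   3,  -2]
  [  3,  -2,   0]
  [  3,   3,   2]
No

Characteristic polynomial: det(λI - A) = λ³ - λ² - 7λ + 52
Testing integer divisors of the constant term: p(-4) = 0, so (λ + 4) is a factor:
p(λ) = (λ + 4)(λ² - 5λ + 13)
λ² - 5λ + 13 = 0  ⇒  λ = (5 ± √((-5)² - 4·(13)))/2 = (5 ± √(-27))/2
  = (5 + 3i√3)/2,  (5 - 3i√3)/2
Eigenvalues: -4, (5 + 3i√3)/2, (5 - 3i√3)/2  (≈ -4, 2.5 + 2.598i, 2.5 - 2.598i)
Has complex eigenvalues (not diagonalizable over ℝ).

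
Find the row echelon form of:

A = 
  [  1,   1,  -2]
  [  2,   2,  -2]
Row operations:
R2 → R2 - (2)·R1

Resulting echelon form:
REF = 
  [  1,   1,  -2]
  [  0,   0,   2]

Rank = 2 (number of non-zero pivot rows).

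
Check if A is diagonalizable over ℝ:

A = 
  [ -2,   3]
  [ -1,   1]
No

tr(A) = -1, det(A) = 1
Characteristic polynomial: λ² - tr(A)λ + det(A) = λ² + λ + 1
λ² + λ + 1 = 0  ⇒  λ = (-1 ± √((1)² - 4·(1)))/2 = (-1 ± √(-3))/2
  = (-1 + i√3)/2,  (-1 - i√3)/2
Eigenvalues: (-1 + i√3)/2, (-1 - i√3)/2  (≈ -0.5 + 0.866i, -0.5 - 0.866i)
Has complex eigenvalues (not diagonalizable over ℝ).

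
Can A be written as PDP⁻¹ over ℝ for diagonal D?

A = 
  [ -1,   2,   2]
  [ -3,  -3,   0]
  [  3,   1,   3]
No

Characteristic polynomial: det(λI - A) = λ³ + λ² - 9λ - 39
By the rational root theorem any rational root is an integer dividing 39; none of those is a root, so p(λ) has no rational roots and hence (being an irreducible cubic) no repeated roots.
Discriminant of the cubic: Δ = -31596
Δ < 0 ⇒ one real eigenvalue and a complex-conjugate pair: λ ≈ 3.89, -2.445 + 2.011i, -2.445 - 2.011i
Has complex eigenvalues (not diagonalizable over ℝ).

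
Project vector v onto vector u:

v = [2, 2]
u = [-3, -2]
v·u = (2)(-3) + (2)(-2) = -10
u·u = (-3)² + (-2)² = 13
proj_u(v) = (v·u / u·u) × u = (-10/13) × u

proj_u(v) = [30/13, 20/13]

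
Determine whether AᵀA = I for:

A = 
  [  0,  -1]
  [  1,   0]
Yes

AᵀA = 
  [  1,   0]
  [  0,   1]
= I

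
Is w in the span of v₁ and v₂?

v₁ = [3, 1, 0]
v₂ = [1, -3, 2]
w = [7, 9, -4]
Yes

Form the augmented matrix and row-reduce:
[v₁|v₂|w] = 
  [  3,   1,   7]
  [  1,  -3,   9]
  [  0,   2,  -4]
R2 → R2 - (1/3)·R1
R3 → R3 + (3/5)·R2
REF = 
  [    3,     1,     7]
  [    0, -10/3,  20/3]
  [    0,     0,     0]

No row of the form [0 0 | nonzero], so the system is consistent. Back-substitution gives c₁ = 3, c₂ = -2: w = (3)·v₁ + (-2)·v₂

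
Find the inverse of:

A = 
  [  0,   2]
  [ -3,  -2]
det(A) = (0)(-2) - (2)(-3) = 6
For a 2×2 matrix, A⁻¹ = (1/det(A)) · [[d, -b], [-c, a]]
    = (1/6) · [[-2, -2], [3, 0]]

A⁻¹ = 
  [-1/3, -1/3]
  [ 1/2,    0]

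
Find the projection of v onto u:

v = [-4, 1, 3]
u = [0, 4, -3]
proj_u(v) = [0, -4/5, 3/5]

v·u = (-4)(0) + (1)(4) + (3)(-3) = -5
u·u = (0)² + (4)² + (-3)² = 25
proj_u(v) = (v·u / u·u) × u = (-5/25) × u = (-1/5) × u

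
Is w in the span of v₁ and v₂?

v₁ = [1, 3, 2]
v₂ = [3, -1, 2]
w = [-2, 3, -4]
No

Form the augmented matrix and row-reduce:
[v₁|v₂|w] = 
  [  1,   3,  -2]
  [  3,  -1,   3]
  [  2,   2,  -4]
R2 → R2 - (3)·R1
R3 → R3 - (2)·R1
R3 → R3 - (2/5)·R2
REF = 
  [    1,     3,    -2]
  [    0,   -10,     9]
  [    0,     0, -18/5]

Row 3 reads [0 0 | -18/5], i.e. 0 = -18/5, so the system is inconsistent and w ∉ span{v₁, v₂}.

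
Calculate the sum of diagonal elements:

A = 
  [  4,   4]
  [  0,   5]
9

tr(A) = 4 + 5 = 9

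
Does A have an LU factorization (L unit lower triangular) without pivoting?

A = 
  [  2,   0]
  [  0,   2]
Yes.
A[1,1] = 2 ≠ 0, so Gaussian elimination proceeds without a row swap: multiplier ℓ₂₁ = (0)/(2) = 0, and U[2,2] = 2 - (0)(0) = 2.
L = 
  [  1,   0]
  [  0,   1]
U = 
  [  2,   0]
  [  0,   2]
Check row 2 of LU: [(0)(2), (0)(0) + 2] = [0, 2] = row 2 of A ✓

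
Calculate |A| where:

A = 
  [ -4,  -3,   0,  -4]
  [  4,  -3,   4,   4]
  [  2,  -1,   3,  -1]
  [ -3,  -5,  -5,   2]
Cofactor expansion along row 1: det(A) = a₁₁M₁₁ - a₁₂M₁₂ + a₁₃M₁₃ - a₁₄M₁₄

M₁₁ = det[[-3, 4, 4]; [-1, 3, -1]; [-5, -5, 2]]
  = (-3)·((3)(2) - (-1)(-5)) - (4)·((-1)(2) - (-1)(-5)) + (4)·((-1)(-5) - (3)(-5))
  = (-3)(1) - (4)(-7) + (4)(20)
  = 105
M₁₂ = det[[4, 4, 4]; [2, 3, -1]; [-3, -5, 2]]
  = (4)·((3)(2) - (-1)(-5)) - (4)·((2)(2) - (-1)(-3)) + (4)·((2)(-5) - (3)(-3))
  = (4)(1) - (4)(1) + (4)(-1)
  = -4
M₁₃ = det[[4, -3, 4]; [2, -1, -1]; [-3, -5, 2]]
  = (4)·((-1)(2) - (-1)(-5)) - (-3)·((2)(2) - (-1)(-3)) + (4)·((2)(-5) - (-1)(-3))
  = (4)(-7) - (-3)(1) + (4)(-13)
  = -77
M₁₄ = det[[4, -3, 4]; [2, -1, 3]; [-3, -5, -5]]
  = (4)·((-1)(-5) - (3)(-5)) - (-3)·((2)(-5) - (3)(-3)) + (4)·((2)(-5) - (-1)(-3))
  = (4)(20) - (-3)(-1) + (4)(-13)
  = 25

det(A) = (-4)(105) - (-3)(-4) + (0)(-77) - (-4)(25) = -332

det(A) = -332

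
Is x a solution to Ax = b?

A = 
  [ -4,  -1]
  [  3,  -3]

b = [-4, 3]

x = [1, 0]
Yes

Ax = [-4, 3] = b ✓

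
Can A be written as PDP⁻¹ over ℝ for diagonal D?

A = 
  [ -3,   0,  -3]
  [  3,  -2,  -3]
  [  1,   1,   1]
No

Characteristic polynomial: det(λI - A) = λ³ + 4λ² + 7λ + 18
By the rational root theorem any rational root is an integer dividing 18; none of those is a root, so p(λ) has no rational roots and hence (being an irreducible cubic) no repeated roots.
Discriminant of the cubic: Δ = -4872
Δ < 0 ⇒ one real eigenvalue and a complex-conjugate pair: λ ≈ -3.476, -0.262 + 2.26i, -0.262 - 2.26i
Has complex eigenvalues (not diagonalizable over ℝ).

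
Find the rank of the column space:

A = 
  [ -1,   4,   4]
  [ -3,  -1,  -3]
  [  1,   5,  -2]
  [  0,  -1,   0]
dim(Col(A)) = 3

Row reduce:
R2 → R2 - (3)·R1
R3 → R3 + (1)·R1
R3 → R3 + (9/13)·R2
R4 → R4 - (1/13)·R2
R4 → R4 + (15/109)·R3
REF = 
  [     -1,       4,       4]
  [      0,     -13,     -15]
  [      0,       0, -109/13]
  [      0,       0,       0]
Pivot columns: 1, 2, 3 → 3 pivots.
dim(Col(A)) = number of pivot columns = 3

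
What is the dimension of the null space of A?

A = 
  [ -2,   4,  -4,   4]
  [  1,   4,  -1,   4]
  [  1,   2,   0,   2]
nullity(A) = 2

Row reduce:
R2 → R2 + (1/2)·R1
R3 → R3 + (1/2)·R1
R3 → R3 - (2/3)·R2
REF = 
  [ -2,   4,  -4,   4]
  [  0,   6,  -3,   6]
  [  0,   0,   0,   0]
Pivot columns: 1, 2 → 2 pivots.
rank(A) = 2, so nullity(A) = 4 - 2 = 2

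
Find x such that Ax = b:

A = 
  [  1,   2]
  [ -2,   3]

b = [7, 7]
Row reduce the augmented matrix [A|b]:
R2 → R2 + (2)·R1
REF = 
  [  1,   2,   7]
  [  0,   7,  21]

Back-substitution:
x₂ = 21 / 7 = 3
x₁ = (7 - (2)(3)) / 1 = 1

x = [1, 3]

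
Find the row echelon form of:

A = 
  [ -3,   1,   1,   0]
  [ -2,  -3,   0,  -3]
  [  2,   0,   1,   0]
Row operations:
R2 → R2 - (2/3)·R1
R3 → R3 + (2/3)·R1
R3 → R3 + (2/11)·R2

Resulting echelon form:
REF = 
  [   -3,     1,     1,     0]
  [    0, -11/3,  -2/3,    -3]
  [    0,     0, 17/11, -6/11]

Rank = 3 (number of non-zero pivot rows).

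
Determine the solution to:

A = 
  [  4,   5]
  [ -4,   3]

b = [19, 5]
Row reduce the augmented matrix [A|b]:
R2 → R2 + (1)·R1
REF = 
  [  4,   5,  19]
  [  0,   8,  24]

Back-substitution:
x₂ = 24 / 8 = 3
x₁ = (19 - (5)(3)) / 4 = 1

x = [1, 3]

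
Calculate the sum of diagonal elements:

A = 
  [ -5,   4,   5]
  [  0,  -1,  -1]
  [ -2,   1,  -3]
-9

tr(A) = -5 + -1 + -3 = -9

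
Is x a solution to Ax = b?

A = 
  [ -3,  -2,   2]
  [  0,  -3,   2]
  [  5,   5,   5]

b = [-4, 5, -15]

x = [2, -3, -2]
Yes

Ax = [-4, 5, -15] = b ✓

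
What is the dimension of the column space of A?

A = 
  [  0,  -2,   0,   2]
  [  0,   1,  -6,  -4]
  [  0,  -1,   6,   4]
Row reduce:
R2 → R2 + (1/2)·R1
R3 → R3 - (1/2)·R1
R3 → R3 + (1)·R2
REF = 
  [  0,  -2,   0,   2]
  [  0,   0,  -6,  -3]
  [  0,   0,   0,   0]
Pivot columns: 2, 3 → 2 pivots.
dim(Col(A)) = number of pivot columns = 2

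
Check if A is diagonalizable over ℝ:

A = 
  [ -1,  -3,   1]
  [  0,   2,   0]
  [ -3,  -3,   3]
Yes

Characteristic polynomial: det(λI - A) = λ³ - 4λ² + 4λ
The constant term is 0, so λ = 0 is a root: p(λ) = λ(λ² - 4λ + 4)
λ² - 4λ + 4 = (λ - 2)²
Eigenvalues: 0, 2, 2
λ=0: alg. mult. = 1, geom. mult. = 3 - rank(A - (0)I) = 3 - 2 = 1
λ=2: alg. mult. = 2, geom. mult. = 3 - rank(A - (2)I) = 3 - 1 = 2
Sum of geometric multiplicities equals n, so A has n independent eigenvectors.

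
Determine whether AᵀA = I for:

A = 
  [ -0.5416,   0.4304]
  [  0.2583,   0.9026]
No

AᵀA = 
  [  0.3600,   0]
  [  0,   0.9999]
≠ I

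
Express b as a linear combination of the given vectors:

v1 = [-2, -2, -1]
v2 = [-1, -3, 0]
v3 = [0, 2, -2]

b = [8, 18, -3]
c1 = -3, c2 = -2, c3 = 3

b = -3·v1 + -2·v2 + 3·v3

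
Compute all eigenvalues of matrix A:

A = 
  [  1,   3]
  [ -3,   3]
λ = 2 + 2i√2, 2 - 2i√2  (≈ 2 + 2.828i, 2 - 2.828i)

tr(A) = 4, det(A) = 12
Characteristic polynomial: λ² - tr(A)λ + det(A) = λ² - 4λ + 12
λ² - 4λ + 12 = 0  ⇒  λ = (4 ± √((-4)² - 4·(12)))/2 = (4 ± √(-32))/2
  = 2 + 2i√2,  2 - 2i√2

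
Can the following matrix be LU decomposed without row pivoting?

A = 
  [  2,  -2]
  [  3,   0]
Yes.
A[1,1] = 2 ≠ 0, so Gaussian elimination proceeds without a row swap: multiplier ℓ₂₁ = (3)/(2) = 3/2, and U[2,2] = 0 - (3/2)(-2) = 3.
L = 
  [  1,   0]
  [3/2,   1]
U = 
  [  2,  -2]
  [  0,   3]
Check row 2 of LU: [(3/2)(2), (3/2)(-2) + 3] = [3, 0] = row 2 of A ✓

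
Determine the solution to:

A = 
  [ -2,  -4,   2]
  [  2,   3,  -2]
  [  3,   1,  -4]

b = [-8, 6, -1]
x = [3, 2, 3]

Row reduce the augmented matrix [A|b]:
R2 → R2 + (1)·R1
R3 → R3 + (3/2)·R1
R3 → R3 - (5)·R2
REF = 
  [ -2,  -4,   2,  -8]
  [  0,  -1,   0,  -2]
  [  0,   0,  -1,  -3]

Back-substitution:
x₃ = (-3) / (-1) = 3
x₂ = (-2 - (0)(3)) / (-1) = 2
x₁ = (-8 - (-4)(2) - (2)(3)) / (-2) = 3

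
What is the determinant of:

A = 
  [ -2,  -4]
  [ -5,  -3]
For a 2×2 matrix, det = ad - bc = (-2)(-3) - (-4)(-5) = -14

det(A) = -14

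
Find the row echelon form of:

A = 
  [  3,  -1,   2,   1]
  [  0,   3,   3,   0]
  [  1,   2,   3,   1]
Row operations:
R3 → R3 - (1/3)·R1
R3 → R3 - (7/9)·R2

Resulting echelon form:
REF = 
  [  3,  -1,   2,   1]
  [  0,   3,   3,   0]
  [  0,   0,   0, 2/3]

Rank = 3 (number of non-zero pivot rows).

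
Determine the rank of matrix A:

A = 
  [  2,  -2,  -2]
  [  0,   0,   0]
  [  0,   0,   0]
Row reduce:
(no row operations needed)
REF = 
  [  2,  -2,  -2]
  [  0,   0,   0]
  [  0,   0,   0]
Pivot columns: 1 → 1 pivot.

rank(A) = 1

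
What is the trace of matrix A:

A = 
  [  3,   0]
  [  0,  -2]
1

tr(A) = 3 + -2 = 1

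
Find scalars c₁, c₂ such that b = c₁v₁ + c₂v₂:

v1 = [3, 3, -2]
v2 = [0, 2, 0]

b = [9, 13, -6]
c1 = 3, c2 = 2

b = 3·v1 + 2·v2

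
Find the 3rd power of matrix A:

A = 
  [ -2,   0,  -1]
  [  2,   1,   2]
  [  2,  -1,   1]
A^3 = 
  [  0,   0,   1]
  [ -2,  -3,  -2]
  [ -2,   1,  -3]

A² = A·A:
A²[1,1] = (-2)(-2) + (0)(2) + (-1)(2) = 2
A²[1,2] = (-2)(0) + (0)(1) + (-1)(-1) = 1
A²[1,3] = (-2)(-1) + (0)(2) + (-1)(1) = 1
A²[2,1] = (2)(-2) + (1)(2) + (2)(2) = 2
A²[2,2] = (2)(0) + (1)(1) + (2)(-1) = -1
A²[2,3] = (2)(-1) + (1)(2) + (2)(1) = 2
A²[3,1] = (2)(-2) + (-1)(2) + (1)(2) = -4
A²[3,2] = (2)(0) + (-1)(1) + (1)(-1) = -2
A²[3,3] = (2)(-1) + (-1)(2) + (1)(1) = -3
A² = 
  [  2,   1,   1]
  [  2,  -1,   2]
  [ -4,  -2,  -3]

A^3 = A^2·A:
A^3[1,1] = (2)(-2) + (1)(2) + (1)(2) = 0
A^3[1,2] = (2)(0) + (1)(1) + (1)(-1) = 0
A^3[1,3] = (2)(-1) + (1)(2) + (1)(1) = 1
A^3[2,1] = (2)(-2) + (-1)(2) + (2)(2) = -2
A^3[2,2] = (2)(0) + (-1)(1) + (2)(-1) = -3
A^3[2,3] = (2)(-1) + (-1)(2) + (2)(1) = -2
A^3[3,1] = (-4)(-2) + (-2)(2) + (-3)(2) = -2
A^3[3,2] = (-4)(0) + (-2)(1) + (-3)(-1) = 1
A^3[3,3] = (-4)(-1) + (-2)(2) + (-3)(1) = -3
A^3 = 
  [  0,   0,   1]
  [ -2,  -3,  -2]
  [ -2,   1,  -3]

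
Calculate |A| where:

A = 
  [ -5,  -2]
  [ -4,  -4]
For a 2×2 matrix, det = ad - bc = (-5)(-4) - (-2)(-4) = 12

det(A) = 12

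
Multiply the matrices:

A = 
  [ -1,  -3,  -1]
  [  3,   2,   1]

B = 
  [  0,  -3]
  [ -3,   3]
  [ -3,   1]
AB = 
  [ 12,  -7]
  [ -9,  -2]

A is 2×3 and B is 3×2, so AB is 2×2. Each entry is (row of A)·(column of B):
AB[1,1] = (-1)(0) + (-3)(-3) + (-1)(-3) = 12
AB[1,2] = (-1)(-3) + (-3)(3) + (-1)(1) = -7
AB[2,1] = (3)(0) + (2)(-3) + (1)(-3) = -9
AB[2,2] = (3)(-3) + (2)(3) + (1)(1) = -2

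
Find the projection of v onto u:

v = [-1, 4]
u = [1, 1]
v·u = (-1)(1) + (4)(1) = 3
u·u = (1)² + (1)² = 2
proj_u(v) = (v·u / u·u) × u = (3/2) × u

proj_u(v) = [3/2, 3/2]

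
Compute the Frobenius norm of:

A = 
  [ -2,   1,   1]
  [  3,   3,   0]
||A||_F = 4.899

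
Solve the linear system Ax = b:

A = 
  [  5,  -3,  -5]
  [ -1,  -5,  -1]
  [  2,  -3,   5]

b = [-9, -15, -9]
Row reduce the augmented matrix [A|b]:
R2 → R2 + (1/5)·R1
R3 → R3 - (2/5)·R1
R3 → R3 - (9/28)·R2
REF = 
  [     5,     -3,     -5,     -9]
  [     0,  -28/5,     -2,  -84/5]
  [     0,      0, 107/14,      0]

Back-substitution:
x₃ = 0 / (107/14) = 0
x₂ = (-84/5 - (-2)(0)) / (-28/5) = 3
x₁ = (-9 - (-3)(3) - (-5)(0)) / 5 = 0

x = [0, 3, 0]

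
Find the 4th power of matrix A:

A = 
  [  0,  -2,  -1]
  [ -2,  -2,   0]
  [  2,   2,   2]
A² = A·A:
A²[1,1] = (0)(0) + (-2)(-2) + (-1)(2) = 2
A²[1,2] = (0)(-2) + (-2)(-2) + (-1)(2) = 2
A²[1,3] = (0)(-1) + (-2)(0) + (-1)(2) = -2
A²[2,1] = (-2)(0) + (-2)(-2) + (0)(2) = 4
A²[2,2] = (-2)(-2) + (-2)(-2) + (0)(2) = 8
A²[2,3] = (-2)(-1) + (-2)(0) + (0)(2) = 2
A²[3,1] = (2)(0) + (2)(-2) + (2)(2) = 0
A²[3,2] = (2)(-2) + (2)(-2) + (2)(2) = -4
A²[3,3] = (2)(-1) + (2)(0) + (2)(2) = 2
A² = 
  [  2,   2,  -2]
  [  4,   8,   2]
  [  0,  -4,   2]

A^3 = A^2·A:
A^3[1,1] = (2)(0) + (2)(-2) + (-2)(2) = -8
A^3[1,2] = (2)(-2) + (2)(-2) + (-2)(2) = -12
A^3[1,3] = (2)(-1) + (2)(0) + (-2)(2) = -6
A^3[2,1] = (4)(0) + (8)(-2) + (2)(2) = -12
A^3[2,2] = (4)(-2) + (8)(-2) + (2)(2) = -20
A^3[2,3] = (4)(-1) + (8)(0) + (2)(2) = 0
A^3[3,1] = (0)(0) + (-4)(-2) + (2)(2) = 12
A^3[3,2] = (0)(-2) + (-4)(-2) + (2)(2) = 12
A^3[3,3] = (0)(-1) + (-4)(0) + (2)(2) = 4
A^3 = 
  [ -8, -12,  -6]
  [-12, -20,   0]
  [ 12,  12,   4]

A^4 = A^3·A:
A^4[1,1] = (-8)(0) + (-12)(-2) + (-6)(2) = 12
A^4[1,2] = (-8)(-2) + (-12)(-2) + (-6)(2) = 28
A^4[1,3] = (-8)(-1) + (-12)(0) + (-6)(2) = -4
A^4[2,1] = (-12)(0) + (-20)(-2) + (0)(2) = 40
A^4[2,2] = (-12)(-2) + (-20)(-2) + (0)(2) = 64
A^4[2,3] = (-12)(-1) + (-20)(0) + (0)(2) = 12
A^4[3,1] = (12)(0) + (12)(-2) + (4)(2) = -16
A^4[3,2] = (12)(-2) + (12)(-2) + (4)(2) = -40
A^4[3,3] = (12)(-1) + (12)(0) + (4)(2) = -4
A^4 = 
  [ 12,  28,  -4]
  [ 40,  64,  12]
  [-16, -40,  -4]

Therefore
A^4 = 
  [ 12,  28,  -4]
  [ 40,  64,  12]
  [-16, -40,  -4]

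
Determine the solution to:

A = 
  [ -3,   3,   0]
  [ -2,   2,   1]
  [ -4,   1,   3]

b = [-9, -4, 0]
x = [1, -2, 2]

Row reduce the augmented matrix [A|b]:
R2 → R2 - (2/3)·R1
R3 → R3 - (4/3)·R1
Swap R2 ↔ R3
REF = 
  [ -3,   3,   0,  -9]
  [  0,  -3,   3,  12]
  [  0,   0,   1,   2]

Back-substitution:
x₃ = 2 / 1 = 2
x₂ = (12 - (3)(2)) / (-3) = -2
x₁ = (-9 - (3)(-2) - (0)(2)) / (-3) = 1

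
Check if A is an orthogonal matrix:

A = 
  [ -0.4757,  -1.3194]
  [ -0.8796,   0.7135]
No

AᵀA = 
  [  1,   0]
  [  0,   2.2499]
≠ I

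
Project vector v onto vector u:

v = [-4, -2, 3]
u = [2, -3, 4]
proj_u(v) = [20/29, -30/29, 40/29]

v·u = (-4)(2) + (-2)(-3) + (3)(4) = 10
u·u = (2)² + (-3)² + (4)² = 29
proj_u(v) = (v·u / u·u) × u = (10/29) × u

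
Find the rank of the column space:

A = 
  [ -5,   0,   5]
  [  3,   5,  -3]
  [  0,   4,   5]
dim(Col(A)) = 3

Row reduce:
R2 → R2 + (3/5)·R1
R3 → R3 - (4/5)·R2
REF = 
  [ -5,   0,   5]
  [  0,   5,   0]
  [  0,   0,   5]
Pivot columns: 1, 2, 3 → 3 pivots.
dim(Col(A)) = number of pivot columns = 3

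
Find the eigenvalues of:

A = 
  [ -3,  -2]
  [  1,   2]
λ = (-1 + √17)/2, (-1 - √17)/2  (≈ 1.562, -2.562)

tr(A) = -1, det(A) = -4
Characteristic polynomial: λ² - tr(A)λ + det(A) = λ² + λ - 4
λ² + λ - 4 = 0  ⇒  λ = (-1 ± √((1)² - 4·(-4)))/2 = (-1 ± √(17))/2
  = (-1 + √17)/2,  (-1 - √17)/2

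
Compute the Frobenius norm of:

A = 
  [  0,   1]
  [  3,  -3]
||A||_F = 4.359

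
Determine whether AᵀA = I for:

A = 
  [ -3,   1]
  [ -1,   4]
No

AᵀA = 
  [ 10,  -7]
  [ -7,  17]
≠ I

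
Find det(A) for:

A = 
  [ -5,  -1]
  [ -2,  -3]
13

For a 2×2 matrix, det = ad - bc = (-5)(-3) - (-1)(-2) = 13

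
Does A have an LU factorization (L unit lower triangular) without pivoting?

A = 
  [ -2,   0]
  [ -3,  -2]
Yes.
A[1,1] = -2 ≠ 0, so Gaussian elimination proceeds without a row swap: multiplier ℓ₂₁ = (-3)/(-2) = 3/2, and U[2,2] = -2 - (3/2)(0) = -2.
L = 
  [  1,   0]
  [3/2,   1]
U = 
  [ -2,   0]
  [  0,  -2]
Check row 2 of LU: [(3/2)(-2), (3/2)(0) + (-2)] = [-3, -2] = row 2 of A ✓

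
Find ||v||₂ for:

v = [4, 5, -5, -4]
9.055

||v||₂ = √((4)² + (5)² + (-5)² + (-4)²) = √82 = 9.055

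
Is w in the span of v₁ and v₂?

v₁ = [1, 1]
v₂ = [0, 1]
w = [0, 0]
Yes

Form the augmented matrix and row-reduce:
[v₁|v₂|w] = 
  [  1,   0,   0]
  [  1,   1,   0]
R2 → R2 - (1)·R1
REF = 
  [  1,   0,   0]
  [  0,   1,   0]

No row of the form [0 0 | nonzero], so the system is consistent. Back-substitution gives c₁ = 0, c₂ = 0: w = (0)·v₁ + (0)·v₂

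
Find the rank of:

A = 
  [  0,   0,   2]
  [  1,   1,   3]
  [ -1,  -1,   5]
Row reduce:
Swap R1 ↔ R2
R3 → R3 + (1)·R1
R3 → R3 - (4)·R2
REF = 
  [  1,   1,   3]
  [  0,   0,   2]
  [  0,   0,   0]
Pivot columns: 1, 3 → 2 pivots.

rank(A) = 2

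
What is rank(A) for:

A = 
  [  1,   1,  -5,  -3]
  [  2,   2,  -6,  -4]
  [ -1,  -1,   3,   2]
rank(A) = 2

Row reduce:
R2 → R2 - (2)·R1
R3 → R3 + (1)·R1
R3 → R3 + (1/2)·R2
REF = 
  [  1,   1,  -5,  -3]
  [  0,   0,   4,   2]
  [  0,   0,   0,   0]
Pivot columns: 1, 3 → 2 pivots.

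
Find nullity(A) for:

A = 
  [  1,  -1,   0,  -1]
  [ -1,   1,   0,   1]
nullity(A) = 3

Row reduce:
R2 → R2 + (1)·R1
REF = 
  [  1,  -1,   0,  -1]
  [  0,   0,   0,   0]
Pivot columns: 1 → 1 pivot.
rank(A) = 1, so nullity(A) = 4 - 1 = 3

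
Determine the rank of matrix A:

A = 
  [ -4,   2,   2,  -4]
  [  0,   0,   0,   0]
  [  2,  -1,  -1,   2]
Row reduce:
R3 → R3 + (1/2)·R1
REF = 
  [ -4,   2,   2,  -4]
  [  0,   0,   0,   0]
  [  0,   0,   0,   0]
Pivot columns: 1 → 1 pivot.

rank(A) = 1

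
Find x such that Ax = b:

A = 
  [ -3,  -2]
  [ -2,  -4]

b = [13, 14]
x = [-3, -2]

Row reduce the augmented matrix [A|b]:
R2 → R2 - (2/3)·R1
REF = 
  [  -3,   -2,   13]
  [   0, -8/3, 16/3]

Back-substitution:
x₂ = (16/3) / (-8/3) = -2
x₁ = (13 - (-2)(-2)) / (-3) = -3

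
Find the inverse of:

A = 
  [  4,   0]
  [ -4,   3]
det(A) = (4)(3) - (0)(-4) = 12
For a 2×2 matrix, A⁻¹ = (1/det(A)) · [[d, -b], [-c, a]]
    = (1/12) · [[3, 0], [4, 4]]

A⁻¹ = 
  [1/4,   0]
  [1/3, 1/3]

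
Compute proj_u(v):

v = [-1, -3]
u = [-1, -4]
v·u = (-1)(-1) + (-3)(-4) = 13
u·u = (-1)² + (-4)² = 17
proj_u(v) = (v·u / u·u) × u = (13/17) × u

proj_u(v) = [-13/17, -52/17]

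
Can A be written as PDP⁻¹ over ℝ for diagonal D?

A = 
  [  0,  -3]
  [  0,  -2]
Yes

tr(A) = -2, det(A) = 0
Characteristic polynomial: λ² - tr(A)λ + det(A) = λ² + 2λ
λ² + 2λ = λ(λ + 2)
Eigenvalues: 0, -2
λ=-2: alg. mult. = 1, geom. mult. = 2 - rank(A - (-2)I) = 2 - 1 = 1
λ=0: alg. mult. = 1, geom. mult. = 2 - rank(A - (0)I) = 2 - 1 = 1
Sum of geometric multiplicities equals n, so A has n independent eigenvectors.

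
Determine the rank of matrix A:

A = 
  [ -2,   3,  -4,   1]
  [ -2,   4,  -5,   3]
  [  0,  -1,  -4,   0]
rank(A) = 3

Row reduce:
R2 → R2 - (1)·R1
R3 → R3 + (1)·R2
REF = 
  [ -2,   3,  -4,   1]
  [  0,   1,  -1,   2]
  [  0,   0,  -5,   2]
Pivot columns: 1, 2, 3 → 3 pivots.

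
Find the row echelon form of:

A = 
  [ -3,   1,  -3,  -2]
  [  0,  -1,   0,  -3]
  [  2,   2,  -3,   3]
Row operations:
R3 → R3 + (2/3)·R1
R3 → R3 + (8/3)·R2

Resulting echelon form:
REF = 
  [   -3,     1,    -3,    -2]
  [    0,    -1,     0,    -3]
  [    0,     0,    -5, -19/3]

Rank = 3 (number of non-zero pivot rows).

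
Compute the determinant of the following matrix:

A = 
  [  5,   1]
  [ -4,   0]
For a 2×2 matrix, det = ad - bc = (5)(0) - (1)(-4) = 4

det(A) = 4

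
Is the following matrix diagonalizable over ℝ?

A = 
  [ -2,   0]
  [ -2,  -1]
Yes

tr(A) = -3, det(A) = 2
Characteristic polynomial: λ² - tr(A)λ + det(A) = λ² + 3λ + 2
λ² + 3λ + 2 = (λ + 2)(λ + 1)
Eigenvalues: -1, -2
λ=-2: alg. mult. = 1, geom. mult. = 2 - rank(A - (-2)I) = 2 - 1 = 1
λ=-1: alg. mult. = 1, geom. mult. = 2 - rank(A - (-1)I) = 2 - 1 = 1
Sum of geometric multiplicities equals n, so A has n independent eigenvectors.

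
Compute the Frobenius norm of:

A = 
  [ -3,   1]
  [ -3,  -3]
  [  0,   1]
||A||_F = 5.385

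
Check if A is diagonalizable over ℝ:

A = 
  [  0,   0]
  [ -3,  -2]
Yes

tr(A) = -2, det(A) = 0
Characteristic polynomial: λ² - tr(A)λ + det(A) = λ² + 2λ
λ² + 2λ = λ(λ + 2)
Eigenvalues: 0, -2
λ=-2: alg. mult. = 1, geom. mult. = 2 - rank(A - (-2)I) = 2 - 1 = 1
λ=0: alg. mult. = 1, geom. mult. = 2 - rank(A - (0)I) = 2 - 1 = 1
Sum of geometric multiplicities equals n, so A has n independent eigenvectors.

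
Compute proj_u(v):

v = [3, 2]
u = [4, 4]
proj_u(v) = [5/2, 5/2]

v·u = (3)(4) + (2)(4) = 20
u·u = (4)² + (4)² = 32
proj_u(v) = (v·u / u·u) × u = (20/32) × u = (5/8) × u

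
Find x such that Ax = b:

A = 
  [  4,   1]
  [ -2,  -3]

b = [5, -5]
Row reduce the augmented matrix [A|b]:
R2 → R2 + (1/2)·R1
REF = 
  [   4,    1,    5]
  [   0, -5/2, -5/2]

Back-substitution:
x₂ = (-5/2) / (-5/2) = 1
x₁ = (5 - (1)(1)) / 4 = 1

x = [1, 1]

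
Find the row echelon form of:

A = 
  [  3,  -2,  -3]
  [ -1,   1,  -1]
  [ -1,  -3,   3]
Row operations:
R2 → R2 + (1/3)·R1
R3 → R3 + (1/3)·R1
R3 → R3 + (11)·R2

Resulting echelon form:
REF = 
  [  3,  -2,  -3]
  [  0, 1/3,  -2]
  [  0,   0, -20]

Rank = 3 (number of non-zero pivot rows).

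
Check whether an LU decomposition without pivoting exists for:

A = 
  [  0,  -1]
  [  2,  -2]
No.
A[1,1] = 0 but A[2,1] = 2 ≠ 0. Any LU with L unit lower triangular has (LU)[1,1] = U[1,1] and (LU)[2,1] = L[2,1]·U[1,1]; matching A forces U[1,1] = 0, which then forces (LU)[2,1] = 0 ≠ 2. A row swap (pivoting) is required.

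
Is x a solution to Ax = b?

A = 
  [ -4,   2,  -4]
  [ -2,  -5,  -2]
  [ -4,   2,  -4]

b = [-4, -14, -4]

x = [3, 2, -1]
Yes

Ax = [-4, -14, -4] = b ✓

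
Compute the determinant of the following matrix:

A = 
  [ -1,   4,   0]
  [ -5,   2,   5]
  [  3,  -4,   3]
94

Cofactor expansion along row 1:
det(A) = (-1)·((2)(3) - (5)(-4)) - (4)·((-5)(3) - (5)(3)) + (0)·((-5)(-4) - (2)(3))
  = (-1)(26) - (4)(-30) + (0)(14)
  = 94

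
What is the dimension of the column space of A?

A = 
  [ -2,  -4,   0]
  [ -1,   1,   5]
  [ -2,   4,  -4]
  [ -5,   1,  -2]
dim(Col(A)) = 3

Row reduce:
R2 → R2 - (1/2)·R1
R3 → R3 - (1)·R1
R4 → R4 - (5/2)·R1
R3 → R3 - (8/3)·R2
R4 → R4 - (11/3)·R2
R4 → R4 - (61/52)·R3
REF = 
  [   -2,    -4,     0]
  [    0,     3,     5]
  [    0,     0, -52/3]
  [    0,     0,     0]
Pivot columns: 1, 2, 3 → 3 pivots.
dim(Col(A)) = number of pivot columns = 3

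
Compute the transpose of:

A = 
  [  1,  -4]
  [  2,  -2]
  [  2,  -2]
Aᵀ = 
  [  1,   2,   2]
  [ -4,  -2,  -2]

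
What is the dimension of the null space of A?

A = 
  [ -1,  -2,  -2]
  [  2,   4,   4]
nullity(A) = 2

Row reduce:
R2 → R2 + (2)·R1
REF = 
  [ -1,  -2,  -2]
  [  0,   0,   0]
Pivot columns: 1 → 1 pivot.
rank(A) = 1, so nullity(A) = 3 - 1 = 2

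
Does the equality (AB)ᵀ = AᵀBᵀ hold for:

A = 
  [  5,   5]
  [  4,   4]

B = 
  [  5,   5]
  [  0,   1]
No

(AB)ᵀ = 
  [ 25,  20]
  [ 30,  24]

AᵀBᵀ = 
  [ 45,   4]
  [ 45,   4]

The two matrices differ, so (AB)ᵀ ≠ AᵀBᵀ in general. The correct identity is (AB)ᵀ = BᵀAᵀ.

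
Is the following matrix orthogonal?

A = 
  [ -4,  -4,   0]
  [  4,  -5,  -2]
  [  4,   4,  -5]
No

AᵀA = 
  [ 48,  12, -28]
  [ 12,  57, -10]
  [-28, -10,  29]
≠ I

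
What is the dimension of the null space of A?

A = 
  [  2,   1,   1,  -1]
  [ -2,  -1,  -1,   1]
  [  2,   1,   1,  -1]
nullity(A) = 3

Row reduce:
R2 → R2 + (1)·R1
R3 → R3 - (1)·R1
REF = 
  [  2,   1,   1,  -1]
  [  0,   0,   0,   0]
  [  0,   0,   0,   0]
Pivot columns: 1 → 1 pivot.
rank(A) = 1, so nullity(A) = 4 - 1 = 3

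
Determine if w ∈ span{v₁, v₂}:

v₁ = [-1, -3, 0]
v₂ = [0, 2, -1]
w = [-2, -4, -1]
Yes

Form the augmented matrix and row-reduce:
[v₁|v₂|w] = 
  [ -1,   0,  -2]
  [ -3,   2,  -4]
  [  0,  -1,  -1]
R2 → R2 - (3)·R1
R3 → R3 + (1/2)·R2
REF = 
  [ -1,   0,  -2]
  [  0,   2,   2]
  [  0,   0,   0]

No row of the form [0 0 | nonzero], so the system is consistent. Back-substitution gives c₁ = 2, c₂ = 1: w = (2)·v₁ + (1)·v₂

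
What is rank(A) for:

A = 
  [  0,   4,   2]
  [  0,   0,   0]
rank(A) = 1

Row reduce:
(no row operations needed)
REF = 
  [  0,   4,   2]
  [  0,   0,   0]
Pivot columns: 2 → 1 pivot.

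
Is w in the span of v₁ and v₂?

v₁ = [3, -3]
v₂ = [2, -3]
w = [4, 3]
Yes

Form the augmented matrix and row-reduce:
[v₁|v₂|w] = 
  [  3,   2,   4]
  [ -3,  -3,   3]
R2 → R2 + (1)·R1
REF = 
  [  3,   2,   4]
  [  0,  -1,   7]

No row of the form [0 0 | nonzero], so the system is consistent. Back-substitution gives c₁ = 6, c₂ = -7: w = (6)·v₁ + (-7)·v₂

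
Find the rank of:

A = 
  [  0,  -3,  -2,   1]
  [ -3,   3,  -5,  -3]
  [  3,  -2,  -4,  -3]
rank(A) = 3

Row reduce:
Swap R1 ↔ R2
R3 → R3 + (1)·R1
R3 → R3 + (1/3)·R2
REF = 
  [   -3,     3,    -5,    -3]
  [    0,    -3,    -2,     1]
  [    0,     0, -29/3, -17/3]
Pivot columns: 1, 2, 3 → 3 pivots.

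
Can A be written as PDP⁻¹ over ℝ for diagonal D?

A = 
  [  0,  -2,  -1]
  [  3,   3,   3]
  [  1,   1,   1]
No

Characteristic polynomial: det(λI - A) = λ³ - 4λ² + 7λ
The constant term is 0, so λ = 0 is a root: p(λ) = λ(λ² - 4λ + 7)
λ² - 4λ + 7 = 0  ⇒  λ = (4 ± √((-4)² - 4·(7)))/2 = (4 ± √(-12))/2
  = 2 + i√3,  2 - i√3
Eigenvalues: 0, 2 + i√3, 2 - i√3  (≈ 0, 2 + 1.732i, 2 - 1.732i)
Has complex eigenvalues (not diagonalizable over ℝ).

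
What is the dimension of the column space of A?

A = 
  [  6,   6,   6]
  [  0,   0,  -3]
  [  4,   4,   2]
Row reduce:
R3 → R3 - (2/3)·R1
R3 → R3 - (2/3)·R2
REF = 
  [  6,   6,   6]
  [  0,   0,  -3]
  [  0,   0,   0]
Pivot columns: 1, 3 → 2 pivots.
dim(Col(A)) = number of pivot columns = 2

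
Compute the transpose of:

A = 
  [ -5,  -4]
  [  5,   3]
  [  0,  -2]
Aᵀ = 
  [ -5,   5,   0]
  [ -4,   3,  -2]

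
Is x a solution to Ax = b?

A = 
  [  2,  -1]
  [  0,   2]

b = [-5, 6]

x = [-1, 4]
No

Ax = [-6, 8] ≠ b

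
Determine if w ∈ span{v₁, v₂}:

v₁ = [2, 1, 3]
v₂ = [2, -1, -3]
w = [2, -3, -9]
Yes

Form the augmented matrix and row-reduce:
[v₁|v₂|w] = 
  [  2,   2,   2]
  [  1,  -1,  -3]
  [  3,  -3,  -9]
R2 → R2 - (1/2)·R1
R3 → R3 - (3/2)·R1
R3 → R3 - (3)·R2
REF = 
  [  2,   2,   2]
  [  0,  -2,  -4]
  [  0,   0,   0]

No row of the form [0 0 | nonzero], so the system is consistent. Back-substitution gives c₁ = -1, c₂ = 2: w = (-1)·v₁ + (2)·v₂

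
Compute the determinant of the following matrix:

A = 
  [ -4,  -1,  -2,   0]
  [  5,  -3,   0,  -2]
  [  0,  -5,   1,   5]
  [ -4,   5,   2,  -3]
-449

Cofactor expansion along row 1: det(A) = a₁₁M₁₁ - a₁₂M₁₂ + a₁₃M₁₃ - a₁₄M₁₄

M₁₁ = det[[-3, 0, -2]; [-5, 1, 5]; [5, 2, -3]]
  = (-3)·((1)(-3) - (5)(2)) - (0)·((-5)(-3) - (5)(5)) + (-2)·((-5)(2) - (1)(5))
  = (-3)(-13) - (0)(-10) + (-2)(-15)
  = 69
M₁₂ = det[[5, 0, -2]; [0, 1, 5]; [-4, 2, -3]]
  = (5)·((1)(-3) - (5)(2)) - (0)·((0)(-3) - (5)(-4)) + (-2)·((0)(2) - (1)(-4))
  = (5)(-13) - (0)(20) + (-2)(4)
  = -73
M₁₃ = det[[5, -3, -2]; [0, -5, 5]; [-4, 5, -3]]
  = (5)·((-5)(-3) - (5)(5)) - (-3)·((0)(-3) - (5)(-4)) + (-2)·((0)(5) - (-5)(-4))
  = (5)(-10) - (-3)(20) + (-2)(-20)
  = 50
M₁₄ = det[[5, -3, 0]; [0, -5, 1]; [-4, 5, 2]]
  = (5)·((-5)(2) - (1)(5)) - (-3)·((0)(2) - (1)(-4)) + (0)·((0)(5) - (-5)(-4))
  = (5)(-15) - (-3)(4) + (0)(-20)
  = -63

det(A) = (-4)(69) - (-1)(-73) + (-2)(50) - (0)(-63) = -449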